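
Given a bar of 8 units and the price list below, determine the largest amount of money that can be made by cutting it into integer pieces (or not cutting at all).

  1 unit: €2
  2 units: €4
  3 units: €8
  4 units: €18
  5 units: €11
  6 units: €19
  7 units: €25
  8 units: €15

Let R[k] be the best obtainable value from length k. For each k, try every first piece i and keep the best of price[i] + R[k−i].
R[1] = 2
R[2] = max(2+2, 4+0) = 4
R[3] = max(2+4, 4+2, 8+0) = 8
R[4] = max(2+8, 4+4, 8+2, 18+0) = 18
R[5] = max(2+18, 4+8, 8+4, 18+2, 11+0) = 20
R[6] = max(2+20, 4+18, 8+8, 18+4, 11+2, 19+0) = 22
R[7] = max(2+22, 4+20, 8+18, …, 19+2, 25+0) = 26
R[8] = max(2+26, 4+22, 8+20, …, 25+2, 15+0) = 36
One optimal cutting: 4 + 4 → €18 + €18 = €36.

36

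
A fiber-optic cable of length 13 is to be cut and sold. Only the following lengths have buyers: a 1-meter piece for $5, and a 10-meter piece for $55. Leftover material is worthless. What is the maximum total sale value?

70

Build best[k] bottom-up: best[k] = max over allowed piece i of (p[i] + best[k−i]).
best[1] = 5
best[2] = 10  (first piece 1, then best[1]=5)
best[3] = 15  (first piece 1, then best[2]=10)
best[4] = 20  (first piece 1, then best[3]=15)
best[5] = 25  (first piece 1, then best[4]=20)
best[6] = 30  (first piece 1, then best[5]=25)
best[7] = 35  (first piece 1, then best[6]=30)
best[8] = 40  (first piece 1, then best[7]=35)
best[9] = 45  (first piece 1, then best[8]=40)
best[10] = max(5+45, 55+0) = 55
best[11] = max(5+55, 55+5) = 60
best[12] = max(5+60, 55+10) = 65
best[13] = max(5+65, 55+15) = 70
One optimal cutting: 10 + 1 + 1 + 1 → $70.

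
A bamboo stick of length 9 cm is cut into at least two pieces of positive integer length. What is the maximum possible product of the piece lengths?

27

Fill prod[k] for k=2..9: at each k try every first piece i and multiply by the better of (k−i) uncut or prod[k−i].
prod[2] = 1×max(1,0) = 1×1 = 1
prod[3] = max(1×2, 2×1) = 2
prod[4] = max(1×3, 2×2, 3×1) = 4
prod[5] = max(1×4, 2×3, 3×2, 4×1) = 6
prod[6] = max(1×6, 2×4, 3×3, 4×2, 5×1) = 9
prod[7] = max(1×9, 2×6, 3×4, 4×3, 5×2, 6×1) = 12
prod[8] = max(1×12, 2×9, 3×6, …, 6×2, 7×1) = 18
prod[9] = max(1×18, 2×12, 3×9, …, 7×2, 8×1) = 27
One optimal split: 3 + 3 + 3; product 3×3×3 = 27.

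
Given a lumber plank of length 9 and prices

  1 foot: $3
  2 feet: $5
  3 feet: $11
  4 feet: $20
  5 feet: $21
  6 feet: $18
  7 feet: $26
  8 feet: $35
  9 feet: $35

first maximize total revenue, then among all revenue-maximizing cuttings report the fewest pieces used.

3

Build r[k] bottom-up: r[k] = max over allowed piece i of (p[i] + r[k−i]).
r[1] = 3
r[2] = max(3+3, 5+0) = 6
r[3] = max(3+6, 5+3, 11+0) = 11
r[4] = max(3+11, 5+6, 11+3, 20+0) = 20
r[5] = max(3+20, 5+11, 11+6, 20+3, 21+0) = 23
r[6] = max(3+23, 5+20, 11+11, 20+6, 21+3, 18+0) = 26
r[7] = max(3+26, 5+23, 11+20, …, 18+3, 26+0) = 31
r[8] = max(3+31, 5+26, 11+23, …, 26+3, 35+0) = 40
r[9] = max(3+40, 5+31, 11+26, …, 35+3, 35+0) = 43
Maximum revenue is $43.
Now minimize piece count subject to staying optimal: for each k, pieces[k] = 1 + min over i with p[i]+r[k−i]=r[k] of pieces[k−i].
pieces[6] = 3
pieces[7] = 2
pieces[8] = 2
pieces[9] = 3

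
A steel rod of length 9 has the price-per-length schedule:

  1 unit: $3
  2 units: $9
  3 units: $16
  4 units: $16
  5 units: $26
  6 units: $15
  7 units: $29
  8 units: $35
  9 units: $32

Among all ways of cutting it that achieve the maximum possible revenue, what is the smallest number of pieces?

3

Let r[k] be the best obtainable value from length k. For each k, try every first piece i and keep the best of price[i] + r[k−i].
r[1] = 3
r[2] = max(3+3, 9+0) = 9
r[3] = max(3+9, 9+3, 16+0) = 16
r[4] = max(3+16, 9+9, 16+3, 16+0) = 19
r[5] = max(3+19, 9+16, 16+9, 16+3, 26+0) = 26
r[6] = max(3+26, 9+19, 16+16, 16+9, 26+3, 15+0) = 32
r[7] = max(3+32, 9+26, 16+19, …, 15+3, 29+0) = 35
r[8] = max(3+35, 9+32, 16+26, …, 29+3, 35+0) = 42
r[9] = max(3+42, 9+35, 16+32, …, 35+3, 32+0) = 48
Maximum revenue is $48.
Now minimize piece count subject to staying optimal: for each k, pieces[k] = 1 + min over i with p[i]+r[k−i]=r[k] of pieces[k−i].
pieces[6] = 2
pieces[7] = 2
pieces[8] = 2
pieces[9] = 3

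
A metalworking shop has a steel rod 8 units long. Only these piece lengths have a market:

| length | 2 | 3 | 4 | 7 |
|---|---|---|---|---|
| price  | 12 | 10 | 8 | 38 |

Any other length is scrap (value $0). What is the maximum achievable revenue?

48

Build f[k] bottom-up: f[k] = max over allowed piece i of (p[i] + f[k−i]).
f[1] = 0
f[2] = 12
f[3] = 12
f[4] = 24  (first piece 2, then f[2]=12)
f[5] = 24
f[6] = 36  (first piece 2, then f[4]=24)
f[7] = 38
f[8] = 48  (first piece 2, then f[6]=36)
One optimal cutting: 2 + 2 + 2 + 2 → $48.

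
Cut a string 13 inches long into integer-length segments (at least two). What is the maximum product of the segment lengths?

Fill m[k] for k=2..13: at each k try every first piece i and multiply by the better of (k−i) uncut or m[k−i].
Small cases: m[2]=1, m[3]=2, m[4]=4, m[5]=6.
m[6] = max(1·6, 2·4, 3·3, 4·2, 5·1) = 9
m[7] = max(1·9, 2·6, 3·4, 4·3, 5·2, 6·1) = 12
m[8] = max(1·12, 2·9, 3·6, …, 6·2, 7·1) = 18
m[9] = max(1·18, 2·12, 3·9, …, 7·2, 8·1) = 27
m[10] = max(1·27, 2·18, 3·12, …, 8·2, 9·1) = 36
m[11] = max(1·36, 2·27, 3·18, …, 9·2, 10·1) = 54
m[12] = max(1·54, 2·36, 3·27, …, 10·2, 11·1) = 81
m[13] = max(1·81, 2·54, 3·36, …, 11·2, 12·1) = 108
One optimal split: 3 + 3 + 3 + 2 + 2; product 3·3·3·2·2 = 108.

108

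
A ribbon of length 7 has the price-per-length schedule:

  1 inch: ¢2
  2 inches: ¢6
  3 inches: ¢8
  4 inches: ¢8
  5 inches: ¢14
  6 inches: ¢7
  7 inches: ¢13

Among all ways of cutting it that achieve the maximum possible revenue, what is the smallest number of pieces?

Consider every possible first cut. r[k] is the best of p[i]+r[k−i] over all sellable i≤k.
r[1] = 2
r[2] = max(2+2, 6+0) = 6
r[3] = max(2+6, 6+2, 8+0) = 8
r[4] = max(2+8, 6+6, 8+2, 8+0) = 12
r[5] = max(2+12, 6+8, 8+6, 8+2, 14+0) = 14
r[6] = max(2+14, 6+12, 8+8, 8+6, 14+2, 7+0) = 18
r[7] = max(2+18, 6+14, 8+12, …, 7+2, 13+0) = 20
Maximum revenue is ¢20.
Now minimize piece count subject to staying optimal: for each k, pieces[k] = 1 + min over i with p[i]+r[k−i]=r[k] of pieces[k−i].
pieces[4] = 2
pieces[5] = 1
pieces[6] = 3
pieces[7] = 2

2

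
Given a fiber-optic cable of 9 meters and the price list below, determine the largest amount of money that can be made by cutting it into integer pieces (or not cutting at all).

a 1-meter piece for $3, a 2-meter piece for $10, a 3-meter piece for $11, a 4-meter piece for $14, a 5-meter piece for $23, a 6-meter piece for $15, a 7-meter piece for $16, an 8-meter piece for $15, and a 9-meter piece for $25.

43

Build v[k] bottom-up: v[k] = max over allowed piece i of (p[i] + v[k−i]).
v[1] = 3
v[2] = max(3+3, 10+0) = 10
v[3] = max(3+10, 10+3, 11+0) = 13
v[4] = max(3+13, 10+10, 11+3, 14+0) = 20
v[5] = max(3+20, 10+13, 11+10, 14+3, 23+0) = 23
v[6] = max(3+23, 10+20, 11+13, 14+10, 23+3, 15+0) = 30
v[7] = max(3+30, 10+23, 11+20, …, 15+3, 16+0) = 33
v[8] = max(3+33, 10+30, 11+23, …, 16+3, 15+0) = 40
v[9] = max(3+40, 10+33, 11+30, …, 15+3, 25+0) = 43
One optimal cutting: 2 + 2 + 2 + 2 + 1 → $10 + $10 + $10 + $10 + $3 = $43.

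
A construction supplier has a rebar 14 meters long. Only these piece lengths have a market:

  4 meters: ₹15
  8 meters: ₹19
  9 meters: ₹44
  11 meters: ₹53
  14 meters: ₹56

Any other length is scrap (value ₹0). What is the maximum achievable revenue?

Build f[k] bottom-up: f[k] = max over allowed piece i of (p[i] + f[k−i]).
f[1] = 0
f[2] = 0
f[3] = 0
f[4] = 15
f[5] = 15
f[6] = 15
f[7] = 15
f[8] = 30  (first piece 4, then f[4]=15)
f[9] = 44
f[10] = 44
f[11] = 53
f[12] = 53
f[13] = 59  (first piece 4, then f[9]=44)
f[14] = 59
One optimal cutting: pieces 9 + 4 with 1 meter of scrap → ₹59.

59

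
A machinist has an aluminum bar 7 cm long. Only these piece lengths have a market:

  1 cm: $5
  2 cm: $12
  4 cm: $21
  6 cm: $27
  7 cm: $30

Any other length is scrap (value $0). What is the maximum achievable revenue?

41

Consider every possible first cut. f[k] is the best of p[i]+f[k−i] over all sellable i≤k.
f[1] = 5
f[2] = 12
f[3] = 17  (first piece 1, then f[2]=12)
f[4] = 24  (first piece 2, then f[2]=12)
f[5] = 29  (first piece 1, then f[4]=24)
f[6] = 36  (first piece 2, then f[4]=24)
f[7] = 41  (first piece 1, then f[6]=36)
One optimal cutting: 2 + 2 + 2 + 1 → $41.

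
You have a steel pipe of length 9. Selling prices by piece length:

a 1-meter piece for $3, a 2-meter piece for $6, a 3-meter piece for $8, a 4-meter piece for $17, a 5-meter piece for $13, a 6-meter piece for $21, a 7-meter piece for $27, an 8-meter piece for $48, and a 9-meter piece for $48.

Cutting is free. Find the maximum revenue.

Consider every possible first cut. R[k] is the best of p[i]+R[k−i] over all sellable i≤k.
R[1] = 3
R[2] = 6  (first piece 1, then R[1]=3)
R[3] = 9  (first piece 1, then R[2]=6)
R[4] = 17
R[5] = 20  (first piece 1, then R[4]=17)
R[6] = 23  (first piece 1, then R[5]=20)
R[7] = 27
R[8] = 48
R[9] = 51  (first piece 1, then R[8]=48)
One optimal cutting: 8 + 1 → $48 + $3 = $51.

51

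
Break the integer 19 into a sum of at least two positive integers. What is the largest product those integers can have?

Fill g[k] for k=2..19: at each k try every first piece i and multiply by the better of (k−i) uncut or g[k−i].
Small cases: g[2]=1, g[3]=2, g[4]=4, g[5]=6, g[6]=9, g[7]=12, g[8]=18, g[9]=27, g[10]=36, g[11]=54.
g[12] = 3*max(9,27) = 3*27 = 81
g[13] = 2*max(11,54) = 2*54 = 108
g[14] = 2*max(12,81) = 2*81 = 162
g[15] = 3*max(12,81) = 3*81 = 243
g[16] = 2*max(14,162) = 2*162 = 324
g[17] = 2*max(15,243) = 2*243 = 486
g[18] = 3*max(15,243) = 3*243 = 729
g[19] = 2*max(17,486) = 2*486 = 972
One optimal split: 3 + 3 + 3 + 3 + 3 + 2 + 2; product 3*3*3*3*3*2*2 = 972.

972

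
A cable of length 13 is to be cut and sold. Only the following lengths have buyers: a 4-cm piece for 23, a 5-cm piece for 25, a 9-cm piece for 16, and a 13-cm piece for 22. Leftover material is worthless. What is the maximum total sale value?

Consider every possible first cut. r[k] is the best of p[i]+r[k−i] over all sellable i≤k.
r[1] = 0
r[2] = 0
r[3] = 0
r[4] = 23
r[5] = 25
r[6] = 25
r[7] = 25
r[8] = 46  (first piece 4, then r[4]=23)
r[9] = 48  (first piece 4, then r[5]=25)
r[10] = 50  (first piece 5, then r[5]=25)
r[11] = 50
r[12] = 69  (first piece 4, then r[8]=46)
r[13] = 71  (first piece 4, then r[9]=48)
One optimal cutting: 5 + 4 + 4 → 71.

71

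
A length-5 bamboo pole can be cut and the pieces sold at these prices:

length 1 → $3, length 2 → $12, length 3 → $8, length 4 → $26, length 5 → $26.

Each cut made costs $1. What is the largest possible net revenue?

Build v[k] bottom-up: v[k] = max over allowed piece i of (p[i] + v[k−i]) − 1 per cut.
v[1] = 3
v[2] = 12
v[3] = 14  (first piece 1, then v[2]=12)
v[4] = 26
v[5] = 28  (first piece 1, then v[4]=26)
One optimal plan: pieces 4 + 1 (1 cut) → $29 − $1 = $28.

28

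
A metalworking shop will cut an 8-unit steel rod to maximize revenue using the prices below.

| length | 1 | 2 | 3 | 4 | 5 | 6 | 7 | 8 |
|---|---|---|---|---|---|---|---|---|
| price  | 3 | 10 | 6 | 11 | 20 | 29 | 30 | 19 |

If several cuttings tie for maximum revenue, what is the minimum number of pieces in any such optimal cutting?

4

Let r[k] be the best obtainable value from length k. For each k, try every first piece i and keep the best of price[i] + r[k−i].
r[1] = 3
r[2] = 10
r[3] = 13  (first piece 1, then r[2]=10)
r[4] = 20  (first piece 2, then r[2]=10)
r[5] = 23  (first piece 1, then r[4]=20)
r[6] = 30  (first piece 2, then r[4]=20)
r[7] = 33  (first piece 1, then r[6]=30)
r[8] = 40  (first piece 2, then r[6]=30)
Maximum revenue is $40.
Now minimize piece count subject to staying optimal: for each k, pieces[k] = 1 + min over i with p[i]+r[k−i]=r[k] of pieces[k−i].
pieces[5] = 3
pieces[6] = 3
pieces[7] = 4
pieces[8] = 4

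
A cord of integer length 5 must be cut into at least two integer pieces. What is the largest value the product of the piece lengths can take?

Let m[k] be the best product for length k (with at least one cut). For each first piece i, the rest contributes max(k−i, m[k−i]).
m[2] = 1×max(1,0) = 1×1 = 1
m[3] = max(1×2, 2×1) = 2
m[4] = max(1×3, 2×2, 3×1) = 4
m[5] = max(1×4, 2×3, 3×2, 4×1) = 6
One optimal split: 3 + 2; product 3×2 = 6.

6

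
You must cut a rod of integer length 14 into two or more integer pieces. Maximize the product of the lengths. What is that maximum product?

162

Fill prod[k] for k=2..14: at each k try every first piece i and multiply by the better of (k−i) uncut or prod[k−i].
prod[2] = 1×max(1,0) = 1×1 = 1
prod[3] = 1×max(2,1) = 1×2 = 2
prod[4] = 2×max(2,1) = 2×2 = 4
prod[5] = 2×max(3,2) = 2×3 = 6
prod[6] = 3×max(3,2) = 3×3 = 9
prod[7] = 2×max(5,6) = 2×6 = 12
prod[8] = 2×max(6,9) = 2×9 = 18
prod[9] = 3×max(6,9) = 3×9 = 27
prod[10] = 2×max(8,18) = 2×18 = 36
prod[11] = 2×max(9,27) = 2×27 = 54
prod[12] = 3×max(9,27) = 3×27 = 81
prod[13] = 2×max(11,54) = 2×54 = 108
prod[14] = 2×max(12,81) = 2×81 = 162
One optimal split: 3 + 3 + 3 + 3 + 2; product 3×3×3×3×2 = 162.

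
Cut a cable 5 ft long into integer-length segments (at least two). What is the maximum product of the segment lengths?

6

Let g[k] be the best product for length k (with at least one cut). For each first piece i, the rest contributes max(k−i, g[k−i]).
g[2] = 1*max(1,0) = 1*1 = 1
g[3] = 1*max(2,1) = 1*2 = 2
g[4] = 2*max(2,1) = 2*2 = 4
g[5] = 2*max(3,2) = 2*3 = 6
One optimal split: 3 + 2; product 3*2 = 6.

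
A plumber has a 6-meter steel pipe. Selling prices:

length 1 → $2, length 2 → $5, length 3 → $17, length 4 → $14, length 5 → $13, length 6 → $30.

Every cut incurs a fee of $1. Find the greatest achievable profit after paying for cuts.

Let v[k] be the best obtainable value from length k. For each k, try every first piece i and keep the best of price[i] + v[k−i] minus the 1 cut fee when i<k.
v[1] = 2
v[2] = 5
v[3] = 17
v[4] = 18  (first piece 1, then v[3]=17)
v[5] = 21  (first piece 2, then v[3]=17)
v[6] = 33  (first piece 3, then v[3]=17)
One optimal plan: pieces 3 + 3 (1 cut) → $34 − $1 = $33.

33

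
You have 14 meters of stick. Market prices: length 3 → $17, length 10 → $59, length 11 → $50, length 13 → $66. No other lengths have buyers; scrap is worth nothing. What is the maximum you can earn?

76

Consider every possible first cut. r[k] is the best of p[i]+r[k−i] over all sellable i≤k.
r[1] = 0
r[2] = 0
r[3] = 17
r[4] = 17
r[5] = 17
r[6] = 34  (first piece 3, then r[3]=17)
r[7] = 34
r[8] = 34
r[9] = 51  (first piece 3, then r[6]=34)
r[10] = max(17+34, 59+0) = 59
r[11] = max(17+34, 59+0, 50+0) = 59
r[12] = max(17+51, 59+0, 50+0) = 68
r[13] = max(17+59, 59+17, 50+0, 66+0) = 76
r[14] = max(17+59, 59+17, 50+17, 66+0) = 76
One optimal cutting: pieces 10 + 3 with 1 meter of scrap → $76.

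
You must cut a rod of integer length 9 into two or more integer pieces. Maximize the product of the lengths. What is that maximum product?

27

Fill f[k] for k=2..9: at each k try every first piece i and multiply by the better of (k−i) uncut or f[k−i].
f[2] = 1×max(1,0) = 1×1 = 1
f[3] = 1×max(2,1) = 1×2 = 2
f[4] = 2×max(2,1) = 2×2 = 4
f[5] = 2×max(3,2) = 2×3 = 6
f[6] = 3×max(3,2) = 3×3 = 9
f[7] = 2×max(5,6) = 2×6 = 12
f[8] = 2×max(6,9) = 2×9 = 18
f[9] = 3×max(6,9) = 3×9 = 27
One optimal split: 3 + 3 + 3; product 3×3×3 = 27.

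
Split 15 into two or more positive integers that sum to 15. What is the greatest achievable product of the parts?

Let prod[k] be the best product for length k (with at least one cut). For each first piece i, the rest contributes max(k−i, prod[k−i]).
Small cases: prod[2]=1, prod[3]=2, prod[4]=4, prod[5]=6, prod[6]=9, prod[7]=12.
prod[8] = max(1·12, 2·9, 3·6, …, 6·2, 7·1) = 18
prod[9] = max(1·18, 2·12, 3·9, …, 7·2, 8·1) = 27
prod[10] = max(1·27, 2·18, 3·12, …, 8·2, 9·1) = 36
prod[11] = max(1·36, 2·27, 3·18, …, 9·2, 10·1) = 54
prod[12] = max(1·54, 2·36, 3·27, …, 10·2, 11·1) = 81
prod[13] = max(1·81, 2·54, 3·36, …, 11·2, 12·1) = 108
prod[14] = max(1·108, 2·81, 3·54, …, 12·2, 13·1) = 162
prod[15] = max(1·162, 2·108, 3·81, …, 13·2, 14·1) = 243
One optimal split: 3 + 3 + 3 + 3 + 3; product 3·3·3·3·3 = 243.

243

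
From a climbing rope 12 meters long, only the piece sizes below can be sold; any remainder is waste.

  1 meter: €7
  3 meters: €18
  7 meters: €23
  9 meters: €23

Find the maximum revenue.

84

Let best[k] be the best obtainable value from length k. For each k, try every first piece i and keep the best of price[i] + best[k−i].
best[1] = 7
best[2] = 14  (first piece 1, then best[1]=7)
best[3] = 21  (first piece 1, then best[2]=14)
best[4] = 28  (first piece 1, then best[3]=21)
best[5] = 35  (first piece 1, then best[4]=28)
best[6] = 42  (first piece 1, then best[5]=35)
best[7] = 49  (first piece 1, then best[6]=42)
best[8] = 56  (first piece 1, then best[7]=49)
best[9] = 63  (first piece 1, then best[8]=56)
best[10] = 70  (first piece 1, then best[9]=63)
best[11] = 77  (first piece 1, then best[10]=70)
best[12] = 84  (first piece 1, then best[11]=77)
One optimal cutting: 1 + 1 + 1 + 1 + 1 + 1 + 1 + 1 + 1 + 1 + 1 + 1 → €84.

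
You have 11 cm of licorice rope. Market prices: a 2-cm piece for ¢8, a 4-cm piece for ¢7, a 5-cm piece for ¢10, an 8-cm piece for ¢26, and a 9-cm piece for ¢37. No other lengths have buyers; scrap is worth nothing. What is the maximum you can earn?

Let r[k] be the best obtainable value from length k. For each k, try every first piece i and keep the best of price[i] + r[k−i].
r[1] = 0
r[2] = 8
r[3] = 8
r[4] = max(8+8, 7+0) = 16
r[5] = max(8+8, 7+0, 10+0) = 16
r[6] = max(8+16, 7+8, 10+0) = 24
r[7] = max(8+16, 7+8, 10+8) = 24
r[8] = max(8+24, 7+16, 10+8, 26+0) = 32
r[9] = max(8+24, 7+16, 10+16, 26+0, 37+0) = 37
r[10] = max(8+32, 7+24, 10+16, 26+8, 37+0) = 40
r[11] = max(8+37, 7+24, 10+24, 26+8, 37+8) = 45
One optimal cutting: 9 + 2 → ¢45.

45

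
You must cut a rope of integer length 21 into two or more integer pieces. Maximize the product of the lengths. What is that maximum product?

2187

Let prod[k] be the best product for length k (with at least one cut). For each first piece i, the rest contributes max(k−i, prod[k−i]).
Small cases: prod[2]=1, prod[3]=2, prod[4]=4, prod[5]=6, prod[6]=9, prod[7]=12, prod[8]=18, prod[9]=27, prod[10]=36, prod[11]=54, prod[12]=81, prod[13]=108, prod[14]=162, prod[15]=243.
prod[16] = max(1×243, 2×162, 3×108, …, 14×2, 15×1) = 324
prod[17] = max(1×324, 2×243, 3×162, …, 15×2, 16×1) = 486
prod[18] = max(1×486, 2×324, 3×243, …, 16×2, 17×1) = 729
prod[19] = max(1×729, 2×486, 3×324, …, 17×2, 18×1) = 972
prod[20] = max(1×972, 2×729, 3×486, …, 18×2, 19×1) = 1458
prod[21] = max(1×1458, 2×972, 3×729, …, 19×2, 20×1) = 2187
One optimal split: 3 + 3 + 3 + 3 + 3 + 3 + 3; product 3×3×3×3×3×3×3 = 2187.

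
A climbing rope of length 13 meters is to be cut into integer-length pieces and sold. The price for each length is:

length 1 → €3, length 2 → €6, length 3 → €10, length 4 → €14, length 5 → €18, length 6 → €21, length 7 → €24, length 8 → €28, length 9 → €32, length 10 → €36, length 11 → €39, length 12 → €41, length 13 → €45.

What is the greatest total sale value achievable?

46

Let R[k] be the best obtainable value from length k. For each k, try every first piece i and keep the best of price[i] + R[k−i].
R[1] = 3
R[2] = max(3+3, 6+0) = 6
R[3] = max(3+6, 6+3, 10+0) = 10
R[4] = max(3+10, 6+6, 10+3, 14+0) = 14
R[5] = max(3+14, 6+10, 10+6, 14+3, 18+0) = 18
R[6] = max(3+18, 6+14, 10+10, 14+6, 18+3, 21+0) = 21
R[7] = max(3+21, 6+18, 10+14, …, 21+3, 24+0) = 24
R[8] = max(3+24, 6+21, 10+18, …, 24+3, 28+0) = 28
R[9] = max(3+28, 6+24, 10+21, …, 28+3, 32+0) = 32
R[10] = max(3+32, 6+28, 10+24, …, 32+3, 36+0) = 36
R[11] = max(3+36, 6+32, 10+28, …, 36+3, 39+0) = 39
R[12] = max(3+39, 6+36, 10+32, …, 39+3, 41+0) = 42
R[13] = max(3+42, 6+39, 10+36, …, 41+3, 45+0) = 46
One optimal cutting: 5 + 5 + 3 → €18 + €18 + €10 = €46.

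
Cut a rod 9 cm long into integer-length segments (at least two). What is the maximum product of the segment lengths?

27

Define m[k] = max over 1≤i<k of i · max(k−i, m[k−i]); the inner max lets the remainder stay uncut if that's better.
m[2] = 1*max(1,0) = 1*1 = 1
m[3] = 1*max(2,1) = 1*2 = 2
m[4] = 2*max(2,1) = 2*2 = 4
m[5] = 2*max(3,2) = 2*3 = 6
m[6] = 3*max(3,2) = 3*3 = 9
m[7] = 2*max(5,6) = 2*6 = 12
m[8] = 2*max(6,9) = 2*9 = 18
m[9] = 3*max(6,9) = 3*9 = 27
One optimal split: 3 + 3 + 3; product 3*3*3 = 27.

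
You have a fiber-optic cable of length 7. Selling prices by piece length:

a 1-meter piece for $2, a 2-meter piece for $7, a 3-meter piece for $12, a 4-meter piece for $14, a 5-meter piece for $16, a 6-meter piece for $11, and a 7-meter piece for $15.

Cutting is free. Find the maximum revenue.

26

Let best[k] be the best obtainable value from length k. For each k, try every first piece i and keep the best of price[i] + best[k−i].
best[1] = 2
best[2] = max(2+2, 7+0) = 7
best[3] = max(2+7, 7+2, 12+0) = 12
best[4] = max(2+12, 7+7, 12+2, 14+0) = 14
best[5] = max(2+14, 7+12, 12+7, 14+2, 16+0) = 19
best[6] = max(2+19, 7+14, 12+12, 14+7, 16+2, 11+0) = 24
best[7] = max(2+24, 7+19, 12+14, …, 11+2, 15+0) = 26
One optimal cutting: 3 + 3 + 1 → $12 + $12 + $2 = $26.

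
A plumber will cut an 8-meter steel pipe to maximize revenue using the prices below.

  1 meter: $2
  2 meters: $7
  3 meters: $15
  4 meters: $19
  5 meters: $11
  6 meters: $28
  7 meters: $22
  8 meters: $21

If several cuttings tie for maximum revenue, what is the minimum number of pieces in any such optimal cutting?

Build r[k] bottom-up: r[k] = max over allowed piece i of (p[i] + r[k−i]).
r[1] = 2
r[2] = 7
r[3] = 15
r[4] = 19
r[5] = 22  (first piece 2, then r[3]=15)
r[6] = 30  (first piece 3, then r[3]=15)
r[7] = 34  (first piece 3, then r[4]=19)
r[8] = 38  (first piece 4, then r[4]=19)
Maximum revenue is $38.
Now minimize piece count subject to staying optimal: for each k, pieces[k] = 1 + min over i with p[i]+r[k−i]=r[k] of pieces[k−i].
pieces[5] = 2
pieces[6] = 2
pieces[7] = 2
pieces[8] = 2

2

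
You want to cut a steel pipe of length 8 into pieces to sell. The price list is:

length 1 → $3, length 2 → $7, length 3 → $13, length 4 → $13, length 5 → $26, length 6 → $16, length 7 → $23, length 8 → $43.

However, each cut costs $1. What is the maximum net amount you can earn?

43

Let r[k] be the best obtainable value from length k. For each k, try every first piece i and keep the best of price[i] + r[k−i] minus the 1 cut fee when i<k.
r[1] = 3
r[2] = max(3+3-1, 7+0) = 7
r[3] = max(3+7-1, 7+3-1, 13+0) = 13
r[4] = max(3+13-1, 7+7-1, 13+3-1, 13+0) = 15
r[5] = max(3+15-1, 7+13-1, 13+7-1, 13+3-1, 26+0) = 26
r[6] = max(3+26-1, 7+15-1, 13+13-1, 13+7-1, 26+3-1, 16+0) = 28
r[7] = max(3+28-1, 7+26-1, 13+15-1, …, 16+3-1, 23+0) = 32
r[8] = max(3+32-1, 7+28-1, 13+26-1, …, 23+3-1, 43+0) = 43
Best is to make no cuts and sell whole for $43.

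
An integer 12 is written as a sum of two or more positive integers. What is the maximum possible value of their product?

Let f[k] be the best product for length k (with at least one cut). For each first piece i, the rest contributes max(k−i, f[k−i]).
Small cases: f[2]=1, f[3]=2, f[4]=4, f[5]=6.
f[6] = max(1*6, 2*4, 3*3, 4*2, 5*1) = 9
f[7] = max(1*9, 2*6, 3*4, 4*3, 5*2, 6*1) = 12
f[8] = max(1*12, 2*9, 3*6, …, 6*2, 7*1) = 18
f[9] = max(1*18, 2*12, 3*9, …, 7*2, 8*1) = 27
f[10] = max(1*27, 2*18, 3*12, …, 8*2, 9*1) = 36
f[11] = max(1*36, 2*27, 3*18, …, 9*2, 10*1) = 54
f[12] = max(1*54, 2*36, 3*27, …, 10*2, 11*1) = 81
One optimal split: 3 + 3 + 3 + 3; product 3*3*3*3 = 81.

81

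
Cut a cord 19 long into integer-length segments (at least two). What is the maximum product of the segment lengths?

Define prod[k] = max over 1≤i<k of i · max(k−i, prod[k−i]); the inner max lets the remainder stay uncut if that's better.
prod[2] = 1·max(1,0) = 1·1 = 1
prod[3] = 1·max(2,1) = 1·2 = 2
prod[4] = 2·max(2,1) = 2·2 = 4
prod[5] = 2·max(3,2) = 2·3 = 6
prod[6] = 3·max(3,2) = 3·3 = 9
prod[7] = 2·max(5,6) = 2·6 = 12
prod[8] = 2·max(6,9) = 2·9 = 18
prod[9] = 3·max(6,9) = 3·9 = 27
prod[10] = 2·max(8,18) = 2·18 = 36
prod[11] = 2·max(9,27) = 2·27 = 54
prod[12] = 3·max(9,27) = 3·27 = 81
prod[13] = 2·max(11,54) = 2·54 = 108
prod[14] = 2·max(12,81) = 2·81 = 162
prod[15] = 3·max(12,81) = 3·81 = 243
prod[16] = 2·max(14,162) = 2·162 = 324
prod[17] = 2·max(15,243) = 2·243 = 486
prod[18] = 3·max(15,243) = 3·243 = 729
prod[19] = 2·max(17,486) = 2·486 = 972
One optimal split: 3 + 3 + 3 + 3 + 3 + 2 + 2; product 3·3·3·3·3·2·2 = 972.

972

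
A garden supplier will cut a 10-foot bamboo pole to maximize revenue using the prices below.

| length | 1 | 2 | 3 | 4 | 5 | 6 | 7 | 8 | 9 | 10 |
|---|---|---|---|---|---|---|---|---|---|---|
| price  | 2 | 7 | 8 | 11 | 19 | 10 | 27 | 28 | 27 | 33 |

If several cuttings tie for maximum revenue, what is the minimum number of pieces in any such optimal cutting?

Build r[k] bottom-up: r[k] = max over allowed piece i of (p[i] + r[k−i]).
r[1] = 2
r[2] = 7
r[3] = 9  (first piece 1, then r[2]=7)
r[4] = 14  (first piece 2, then r[2]=7)
r[5] = 19
r[6] = 21  (first piece 1, then r[5]=19)
r[7] = 27
r[8] = 29  (first piece 1, then r[7]=27)
r[9] = 34  (first piece 2, then r[7]=27)
r[10] = 38  (first piece 5, then r[5]=19)
Maximum revenue is $38.
Now minimize piece count subject to staying optimal: for each k, pieces[k] = 1 + min over i with p[i]+r[k−i]=r[k] of pieces[k−i].
pieces[7] = 1
pieces[8] = 2
pieces[9] = 2
pieces[10] = 2

2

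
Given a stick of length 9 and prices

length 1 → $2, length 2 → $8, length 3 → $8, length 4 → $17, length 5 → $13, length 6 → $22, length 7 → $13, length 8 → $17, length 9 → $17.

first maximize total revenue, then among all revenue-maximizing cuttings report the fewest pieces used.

3

Consider every possible first cut. r[k] is the best of p[i]+r[k−i] over all sellable i≤k.
r[1] = 2
r[2] = max(2+2, 8+0) = 8
r[3] = max(2+8, 8+2, 8+0) = 10
r[4] = max(2+10, 8+8, 8+2, 17+0) = 17
r[5] = max(2+17, 8+10, 8+8, 17+2, 13+0) = 19
r[6] = max(2+19, 8+17, 8+10, 17+8, 13+2, 22+0) = 25
r[7] = max(2+25, 8+19, 8+17, …, 22+2, 13+0) = 27
r[8] = max(2+27, 8+25, 8+19, …, 13+2, 17+0) = 34
r[9] = max(2+34, 8+27, 8+25, …, 17+2, 17+0) = 36
Maximum revenue is $36.
Now minimize piece count subject to staying optimal: for each k, pieces[k] = 1 + min over i with p[i]+r[k−i]=r[k] of pieces[k−i].
pieces[6] = 2
pieces[7] = 3
pieces[8] = 2
pieces[9] = 3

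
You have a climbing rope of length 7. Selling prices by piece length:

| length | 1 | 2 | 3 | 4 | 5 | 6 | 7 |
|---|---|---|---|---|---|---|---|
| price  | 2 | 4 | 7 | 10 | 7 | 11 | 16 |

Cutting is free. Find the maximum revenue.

17

Let best[k] be the best obtainable value from length k. For each k, try every first piece i and keep the best of price[i] + best[k−i].
best[1] = 2
best[2] = max(2+2, 4+0) = 4
best[3] = max(2+4, 4+2, 7+0) = 7
best[4] = max(2+7, 4+4, 7+2, 10+0) = 10
best[5] = max(2+10, 4+7, 7+4, 10+2, 7+0) = 12
best[6] = max(2+12, 4+10, 7+7, 10+4, 7+2, 11+0) = 14
best[7] = max(2+14, 4+12, 7+10, …, 11+2, 16+0) = 17
One optimal cutting: 4 + 3 → €10 + €7 = €17.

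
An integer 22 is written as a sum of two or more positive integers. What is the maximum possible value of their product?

2916

Let m[k] be the best product for length k (with at least one cut). For each first piece i, the rest contributes max(k−i, m[k−i]).
Small cases: m[2]=1, m[3]=2, m[4]=4, m[5]=6, m[6]=9, m[7]=12, m[8]=18, m[9]=27, m[10]=36, m[11]=54, m[12]=81, m[13]=108, m[14]=162, m[15]=243, m[16]=324, m[17]=486.
m[18] = 3×max(15,243) = 3×243 = 729
m[19] = 2×max(17,486) = 2×486 = 972
m[20] = 2×max(18,729) = 2×729 = 1458
m[21] = 3×max(18,729) = 3×729 = 2187
m[22] = 2×max(20,1458) = 2×1458 = 2916
One optimal split: 3 + 3 + 3 + 3 + 3 + 3 + 2 + 2; product 3×3×3×3×3×3×2×2 = 2916.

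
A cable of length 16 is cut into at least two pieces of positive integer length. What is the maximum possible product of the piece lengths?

324

Define m[k] = max over 1≤i<k of i · max(k−i, m[k−i]); the inner max lets the remainder stay uncut if that's better.
m[2] = 1·max(1,0) = 1·1 = 1
m[3] = max(1·2, 2·1) = 2
m[4] = max(1·3, 2·2, 3·1) = 4
m[5] = max(1·4, 2·3, 3·2, 4·1) = 6
m[6] = max(1·6, 2·4, 3·3, 4·2, 5·1) = 9
m[7] = max(1·9, 2·6, 3·4, 4·3, 5·2, 6·1) = 12
m[8] = max(1·12, 2·9, 3·6, …, 6·2, 7·1) = 18
m[9] = max(1·18, 2·12, 3·9, …, 7·2, 8·1) = 27
m[10] = max(1·27, 2·18, 3·12, …, 8·2, 9·1) = 36
m[11] = max(1·36, 2·27, 3·18, …, 9·2, 10·1) = 54
m[12] = max(1·54, 2·36, 3·27, …, 10·2, 11·1) = 81
m[13] = max(1·81, 2·54, 3·36, …, 11·2, 12·1) = 108
m[14] = max(1·108, 2·81, 3·54, …, 12·2, 13·1) = 162
m[15] = max(1·162, 2·108, 3·81, …, 13·2, 14·1) = 243
m[16] = max(1·243, 2·162, 3·108, …, 14·2, 15·1) = 324
One optimal split: 3 + 3 + 3 + 3 + 2 + 2; product 3·3·3·3·2·2 = 324.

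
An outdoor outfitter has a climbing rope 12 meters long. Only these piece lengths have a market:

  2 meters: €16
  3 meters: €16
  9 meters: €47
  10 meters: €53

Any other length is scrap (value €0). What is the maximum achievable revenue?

96

Consider every possible first cut. f[k] is the best of p[i]+f[k−i] over all sellable i≤k.
f[1] = 0
f[2] = 16
f[3] = max(16+0, 16+0) = 16
f[4] = max(16+16, 16+0) = 32
f[5] = max(16+16, 16+16) = 32
f[6] = max(16+32, 16+16) = 48
f[7] = max(16+32, 16+32) = 48
f[8] = max(16+48, 16+32) = 64
f[9] = max(16+48, 16+48, 47+0) = 64
f[10] = max(16+64, 16+48, 47+0, 53+0) = 80
f[11] = max(16+64, 16+64, 47+16, 53+0) = 80
f[12] = max(16+80, 16+64, 47+16, 53+16) = 96
One optimal cutting: 2 + 2 + 2 + 2 + 2 + 2 → €96.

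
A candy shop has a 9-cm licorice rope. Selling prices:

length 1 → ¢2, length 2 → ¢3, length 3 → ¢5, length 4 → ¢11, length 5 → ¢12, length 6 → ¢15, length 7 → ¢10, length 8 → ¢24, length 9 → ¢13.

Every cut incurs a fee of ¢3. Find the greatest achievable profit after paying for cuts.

23

Consider every possible first cut. r[k] is the best of p[i]+r[k−i] over all sellable i≤k, charging 3 whenever i<k.
r[1] = 2
r[2] = max(2+2-3, 3+0) = 3
r[3] = max(2+3-3, 3+2-3, 5+0) = 5
r[4] = max(2+5-3, 3+3-3, 5+2-3, 11+0) = 11
r[5] = max(2+11-3, 3+5-3, 5+3-3, 11+2-3, 12+0) = 12
r[6] = max(2+12-3, 3+11-3, 5+5-3, 11+3-3, 12+2-3, 15+0) = 15
r[7] = max(2+15-3, 3+12-3, 5+11-3, …, 15+2-3, 10+0) = 14
r[8] = max(2+14-3, 3+15-3, 5+12-3, …, 10+2-3, 24+0) = 24
r[9] = max(2+24-3, 3+14-3, 5+15-3, …, 24+2-3, 13+0) = 23
One optimal plan: pieces 8 + 1 (1 cut) → ¢26 − ¢3 = ¢23.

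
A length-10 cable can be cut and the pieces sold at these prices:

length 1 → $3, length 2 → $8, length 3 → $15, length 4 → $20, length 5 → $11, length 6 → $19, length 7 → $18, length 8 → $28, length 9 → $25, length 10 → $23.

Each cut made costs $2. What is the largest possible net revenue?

46

Build net[k] bottom-up: net[k] = max over allowed piece i of (p[i] + net[k−i]) − 2 per cut.
net[1] = 3
net[2] = 8
net[3] = 15
net[4] = 20
net[5] = 21  (first piece 1, then net[4]=20)
net[6] = 28  (first piece 3, then net[3]=15)
net[7] = 33  (first piece 3, then net[4]=20)
net[8] = 38  (first piece 4, then net[4]=20)
net[9] = 41  (first piece 3, then net[6]=28)
net[10] = 46  (first piece 3, then net[7]=33)
One optimal plan: pieces 4 + 3 + 3 (2 cuts) → $50 − $4 = $46.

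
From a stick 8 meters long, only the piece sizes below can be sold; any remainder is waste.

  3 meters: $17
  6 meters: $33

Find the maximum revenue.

Build f[k] bottom-up: f[k] = max over allowed piece i of (p[i] + f[k−i]).
f[1] = 0
f[2] = 0
f[3] = 17
f[4] = 17
f[5] = 17
f[6] = max(17+17, 33+0) = 34
f[7] = max(17+17, 33+0) = 34
f[8] = max(17+17, 33+0) = 34
One optimal cutting: pieces 3 + 3 with 2 meters of scrap → $34.

34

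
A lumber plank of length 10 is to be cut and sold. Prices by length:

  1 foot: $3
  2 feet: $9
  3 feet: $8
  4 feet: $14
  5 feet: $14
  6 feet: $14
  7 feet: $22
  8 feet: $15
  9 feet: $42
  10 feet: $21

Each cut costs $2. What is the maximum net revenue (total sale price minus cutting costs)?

Build v[k] bottom-up: v[k] = max over allowed piece i of (p[i] + v[k−i]) − 2 per cut.
v[1] = 3
v[2] = 9
v[3] = 10  (first piece 1, then v[2]=9)
v[4] = 16  (first piece 2, then v[2]=9)
v[5] = 17  (first piece 1, then v[4]=16)
v[6] = 23  (first piece 2, then v[4]=16)
v[7] = 24  (first piece 1, then v[6]=23)
v[8] = 30  (first piece 2, then v[6]=23)
v[9] = 42
v[10] = 43  (first piece 1, then v[9]=42)
One optimal plan: pieces 9 + 1 (1 cut) → $45 − $2 = $43.

43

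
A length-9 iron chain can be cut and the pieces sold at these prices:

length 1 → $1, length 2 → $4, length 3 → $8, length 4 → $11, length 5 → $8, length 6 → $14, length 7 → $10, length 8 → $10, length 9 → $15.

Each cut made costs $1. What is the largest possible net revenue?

22

Let r[k] be the best obtainable value from length k. For each k, try every first piece i and keep the best of price[i] + r[k−i] minus the 1 cut fee when i<k.
r[1] = 1
r[2] = max(1+1-1, 4+0) = 4
r[3] = max(1+4-1, 4+1-1, 8+0) = 8
r[4] = max(1+8-1, 4+4-1, 8+1-1, 11+0) = 11
r[5] = max(1+11-1, 4+8-1, 8+4-1, 11+1-1, 8+0) = 11
r[6] = max(1+11-1, 4+11-1, 8+8-1, 11+4-1, 8+1-1, 14+0) = 15
r[7] = max(1+15-1, 4+11-1, 8+11-1, …, 14+1-1, 10+0) = 18
r[8] = max(1+18-1, 4+15-1, 8+11-1, …, 10+1-1, 10+0) = 21
r[9] = max(1+21-1, 4+18-1, 8+15-1, …, 10+1-1, 15+0) = 22
One optimal plan: pieces 3 + 3 + 3 (2 cuts) → $24 − $2 = $22.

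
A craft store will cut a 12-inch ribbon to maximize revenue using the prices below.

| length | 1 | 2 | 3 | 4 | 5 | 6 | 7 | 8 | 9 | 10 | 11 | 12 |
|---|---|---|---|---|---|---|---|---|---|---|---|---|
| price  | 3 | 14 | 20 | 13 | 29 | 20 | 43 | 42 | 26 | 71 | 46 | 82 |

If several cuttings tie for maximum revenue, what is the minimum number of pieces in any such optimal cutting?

Let r[k] be the best obtainable value from length k. For each k, try every first piece i and keep the best of price[i] + r[k−i].
r[1] = 3
r[2] = 14
r[3] = 20
r[4] = 28  (first piece 2, then r[2]=14)
r[5] = 34  (first piece 2, then r[3]=20)
r[6] = 42  (first piece 2, then r[4]=28)
r[7] = 48  (first piece 2, then r[5]=34)
r[8] = 56  (first piece 2, then r[6]=42)
r[9] = 62  (first piece 2, then r[7]=48)
r[10] = 71
r[11] = 76  (first piece 2, then r[9]=62)
r[12] = 85  (first piece 2, then r[10]=71)
Maximum revenue is ¢85.
Now minimize piece count subject to staying optimal: for each k, pieces[k] = 1 + min over i with p[i]+r[k−i]=r[k] of pieces[k−i].
pieces[9] = 4
pieces[10] = 1
pieces[11] = 5
pieces[12] = 2

2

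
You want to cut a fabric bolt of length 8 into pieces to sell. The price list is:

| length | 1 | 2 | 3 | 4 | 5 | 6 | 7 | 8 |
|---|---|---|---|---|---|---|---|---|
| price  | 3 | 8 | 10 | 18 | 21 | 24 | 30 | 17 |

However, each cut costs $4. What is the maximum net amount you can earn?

Build net[k] bottom-up: net[k] = max over allowed piece i of (p[i] + net[k−i]) − 4 per cut.
net[1] = 3
net[2] = 8
net[3] = 10
net[4] = 18
net[5] = 21
net[6] = 24
net[7] = 30
net[8] = 32  (first piece 4, then net[4]=18)
One optimal plan: pieces 4 + 4 (1 cut) → $36 − $4 = $32.

32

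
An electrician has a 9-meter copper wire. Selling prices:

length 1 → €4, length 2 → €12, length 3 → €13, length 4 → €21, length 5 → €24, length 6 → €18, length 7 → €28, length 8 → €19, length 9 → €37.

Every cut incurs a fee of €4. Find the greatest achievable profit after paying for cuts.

41

Consider every possible first cut. net[k] is the best of p[i]+net[k−i] over all sellable i≤k, charging 4 whenever i<k.
net[1] = 4
net[2] = 12
net[3] = 13
net[4] = 21
net[5] = 24
net[6] = 29  (first piece 2, then net[4]=21)
net[7] = 32  (first piece 2, then net[5]=24)
net[8] = 38  (first piece 4, then net[4]=21)
net[9] = 41  (first piece 4, then net[5]=24)
One optimal plan: pieces 5 + 4 (1 cut) → €45 − €4 = €41.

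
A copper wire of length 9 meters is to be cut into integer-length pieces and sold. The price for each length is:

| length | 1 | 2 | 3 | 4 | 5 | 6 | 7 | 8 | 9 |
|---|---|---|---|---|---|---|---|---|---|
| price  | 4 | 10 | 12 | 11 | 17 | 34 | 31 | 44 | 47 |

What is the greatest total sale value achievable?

48

Let R[k] be the best obtainable value from length k. For each k, try every first piece i and keep the best of price[i] + R[k−i].
R[1] = 4
R[2] = max(4+4, 10+0) = 10
R[3] = max(4+10, 10+4, 12+0) = 14
R[4] = max(4+14, 10+10, 12+4, 11+0) = 20
R[5] = max(4+20, 10+14, 12+10, 11+4, 17+0) = 24
R[6] = max(4+24, 10+20, 12+14, 11+10, 17+4, 34+0) = 34
R[7] = max(4+34, 10+24, 12+20, …, 34+4, 31+0) = 38
R[8] = max(4+38, 10+34, 12+24, …, 31+4, 44+0) = 44
R[9] = max(4+44, 10+38, 12+34, …, 44+4, 47+0) = 48
One optimal cutting: 6 + 2 + 1 → €34 + €10 + €4 = €48.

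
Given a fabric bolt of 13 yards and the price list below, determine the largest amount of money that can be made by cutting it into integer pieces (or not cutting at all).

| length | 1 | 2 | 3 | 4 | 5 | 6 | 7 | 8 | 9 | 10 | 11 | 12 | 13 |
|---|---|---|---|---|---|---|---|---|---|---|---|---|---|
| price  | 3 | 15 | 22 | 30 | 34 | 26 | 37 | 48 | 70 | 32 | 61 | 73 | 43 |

100

Consider every possible first cut. r[k] is the best of p[i]+r[k−i] over all sellable i≤k.
r[1] = 3
r[2] = max(3+3, 15+0) = 15
r[3] = max(3+15, 15+3, 22+0) = 22
r[4] = max(3+22, 15+15, 22+3, 30+0) = 30
r[5] = max(3+30, 15+22, 22+15, 30+3, 34+0) = 37
r[6] = max(3+37, 15+30, 22+22, 30+15, 34+3, 26+0) = 45
r[7] = max(3+45, 15+37, 22+30, …, 26+3, 37+0) = 52
r[8] = max(3+52, 15+45, 22+37, …, 37+3, 48+0) = 60
r[9] = max(3+60, 15+52, 22+45, …, 48+3, 70+0) = 70
r[10] = max(3+70, 15+60, 22+52, …, 70+3, 32+0) = 75
r[11] = max(3+75, 15+70, 22+60, …, 32+3, 61+0) = 85
r[12] = max(3+85, 15+75, 22+70, …, 61+3, 73+0) = 92
r[13] = max(3+92, 15+85, 22+75, …, 73+3, 43+0) = 100
One optimal cutting: 9 + 2 + 2 → $70 + $15 + $15 = $100.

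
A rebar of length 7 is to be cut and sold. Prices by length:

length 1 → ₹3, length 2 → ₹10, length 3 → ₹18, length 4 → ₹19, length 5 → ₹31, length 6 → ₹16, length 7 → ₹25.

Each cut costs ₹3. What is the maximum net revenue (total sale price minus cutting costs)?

Let r[k] be the best obtainable value from length k. For each k, try every first piece i and keep the best of price[i] + r[k−i] minus the 3 cut fee when i<k.
r[1] = 3
r[2] = max(3+3-3, 10+0) = 10
r[3] = max(3+10-3, 10+3-3, 18+0) = 18
r[4] = max(3+18-3, 10+10-3, 18+3-3, 19+0) = 19
r[5] = max(3+19-3, 10+18-3, 18+10-3, 19+3-3, 31+0) = 31
r[6] = max(3+31-3, 10+19-3, 18+18-3, 19+10-3, 31+3-3, 16+0) = 33
r[7] = max(3+33-3, 10+31-3, 18+19-3, …, 16+3-3, 25+0) = 38
One optimal plan: pieces 5 + 2 (1 cut) → ₹41 − ₹3 = ₹38.

38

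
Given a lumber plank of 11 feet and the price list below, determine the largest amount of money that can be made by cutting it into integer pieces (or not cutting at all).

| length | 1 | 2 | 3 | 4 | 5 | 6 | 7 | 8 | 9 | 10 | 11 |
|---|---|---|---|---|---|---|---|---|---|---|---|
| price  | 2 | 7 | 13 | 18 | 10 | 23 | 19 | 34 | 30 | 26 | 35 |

Let best[k] be the best obtainable value from length k. For each k, try every first piece i and keep the best of price[i] + best[k−i].
best[1] = 2
best[2] = 7
best[3] = 13
best[4] = 18
best[5] = 20  (first piece 1, then best[4]=18)
best[6] = 26  (first piece 3, then best[3]=13)
best[7] = 31  (first piece 3, then best[4]=18)
best[8] = 36  (first piece 4, then best[4]=18)
best[9] = 39  (first piece 3, then best[6]=26)
best[10] = 44  (first piece 3, then best[7]=31)
best[11] = 49  (first piece 3, then best[8]=36)
One optimal cutting: 4 + 4 + 3 → $18 + $18 + $13 = $49.

49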